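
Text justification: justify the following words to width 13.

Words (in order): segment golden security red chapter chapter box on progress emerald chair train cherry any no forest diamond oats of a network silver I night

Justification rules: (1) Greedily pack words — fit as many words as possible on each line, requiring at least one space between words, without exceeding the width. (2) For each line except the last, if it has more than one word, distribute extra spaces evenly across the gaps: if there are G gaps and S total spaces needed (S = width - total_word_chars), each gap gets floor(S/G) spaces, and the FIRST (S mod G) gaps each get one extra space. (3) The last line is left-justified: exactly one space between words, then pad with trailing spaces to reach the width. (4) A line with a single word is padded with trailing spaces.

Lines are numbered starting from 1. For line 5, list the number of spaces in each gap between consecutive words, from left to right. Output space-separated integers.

Line 1: ['segment'] (min_width=7, slack=6)
Line 2: ['golden'] (min_width=6, slack=7)
Line 3: ['security', 'red'] (min_width=12, slack=1)
Line 4: ['chapter'] (min_width=7, slack=6)
Line 5: ['chapter', 'box'] (min_width=11, slack=2)
Line 6: ['on', 'progress'] (min_width=11, slack=2)
Line 7: ['emerald', 'chair'] (min_width=13, slack=0)
Line 8: ['train', 'cherry'] (min_width=12, slack=1)
Line 9: ['any', 'no', 'forest'] (min_width=13, slack=0)
Line 10: ['diamond', 'oats'] (min_width=12, slack=1)
Line 11: ['of', 'a', 'network'] (min_width=12, slack=1)
Line 12: ['silver', 'I'] (min_width=8, slack=5)
Line 13: ['night'] (min_width=5, slack=8)

Answer: 3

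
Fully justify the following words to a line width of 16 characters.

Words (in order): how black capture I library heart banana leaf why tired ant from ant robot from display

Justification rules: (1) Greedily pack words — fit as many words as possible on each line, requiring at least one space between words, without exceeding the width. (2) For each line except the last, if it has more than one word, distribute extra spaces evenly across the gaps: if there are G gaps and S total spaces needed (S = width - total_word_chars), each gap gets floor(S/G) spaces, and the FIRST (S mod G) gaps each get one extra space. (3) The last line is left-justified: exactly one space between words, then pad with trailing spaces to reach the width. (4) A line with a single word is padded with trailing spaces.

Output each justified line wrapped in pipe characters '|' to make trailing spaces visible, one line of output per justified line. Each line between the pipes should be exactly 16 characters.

Line 1: ['how', 'black'] (min_width=9, slack=7)
Line 2: ['capture', 'I'] (min_width=9, slack=7)
Line 3: ['library', 'heart'] (min_width=13, slack=3)
Line 4: ['banana', 'leaf', 'why'] (min_width=15, slack=1)
Line 5: ['tired', 'ant', 'from'] (min_width=14, slack=2)
Line 6: ['ant', 'robot', 'from'] (min_width=14, slack=2)
Line 7: ['display'] (min_width=7, slack=9)

Answer: |how        black|
|capture        I|
|library    heart|
|banana  leaf why|
|tired  ant  from|
|ant  robot  from|
|display         |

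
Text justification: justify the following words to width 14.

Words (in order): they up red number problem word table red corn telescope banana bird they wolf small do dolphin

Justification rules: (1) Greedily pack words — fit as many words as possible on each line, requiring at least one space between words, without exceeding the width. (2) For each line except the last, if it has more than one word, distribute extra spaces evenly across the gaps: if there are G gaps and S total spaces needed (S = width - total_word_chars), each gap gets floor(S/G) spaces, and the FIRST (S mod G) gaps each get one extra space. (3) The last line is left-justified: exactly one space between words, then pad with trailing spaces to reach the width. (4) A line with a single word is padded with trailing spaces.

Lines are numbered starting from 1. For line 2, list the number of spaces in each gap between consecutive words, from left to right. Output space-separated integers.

Answer: 1

Derivation:
Line 1: ['they', 'up', 'red'] (min_width=11, slack=3)
Line 2: ['number', 'problem'] (min_width=14, slack=0)
Line 3: ['word', 'table', 'red'] (min_width=14, slack=0)
Line 4: ['corn', 'telescope'] (min_width=14, slack=0)
Line 5: ['banana', 'bird'] (min_width=11, slack=3)
Line 6: ['they', 'wolf'] (min_width=9, slack=5)
Line 7: ['small', 'do'] (min_width=8, slack=6)
Line 8: ['dolphin'] (min_width=7, slack=7)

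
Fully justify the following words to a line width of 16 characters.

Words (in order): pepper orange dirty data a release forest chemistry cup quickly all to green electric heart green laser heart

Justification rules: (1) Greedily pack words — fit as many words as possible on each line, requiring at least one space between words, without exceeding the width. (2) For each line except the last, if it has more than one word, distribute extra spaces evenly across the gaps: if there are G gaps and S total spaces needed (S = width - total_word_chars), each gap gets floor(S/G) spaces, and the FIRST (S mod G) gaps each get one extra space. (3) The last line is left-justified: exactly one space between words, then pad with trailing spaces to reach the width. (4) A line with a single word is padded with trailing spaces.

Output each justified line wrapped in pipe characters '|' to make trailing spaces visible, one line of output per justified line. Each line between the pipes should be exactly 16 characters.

Answer: |pepper    orange|
|dirty   data   a|
|release   forest|
|chemistry    cup|
|quickly  all  to|
|green   electric|
|heart      green|
|laser heart     |

Derivation:
Line 1: ['pepper', 'orange'] (min_width=13, slack=3)
Line 2: ['dirty', 'data', 'a'] (min_width=12, slack=4)
Line 3: ['release', 'forest'] (min_width=14, slack=2)
Line 4: ['chemistry', 'cup'] (min_width=13, slack=3)
Line 5: ['quickly', 'all', 'to'] (min_width=14, slack=2)
Line 6: ['green', 'electric'] (min_width=14, slack=2)
Line 7: ['heart', 'green'] (min_width=11, slack=5)
Line 8: ['laser', 'heart'] (min_width=11, slack=5)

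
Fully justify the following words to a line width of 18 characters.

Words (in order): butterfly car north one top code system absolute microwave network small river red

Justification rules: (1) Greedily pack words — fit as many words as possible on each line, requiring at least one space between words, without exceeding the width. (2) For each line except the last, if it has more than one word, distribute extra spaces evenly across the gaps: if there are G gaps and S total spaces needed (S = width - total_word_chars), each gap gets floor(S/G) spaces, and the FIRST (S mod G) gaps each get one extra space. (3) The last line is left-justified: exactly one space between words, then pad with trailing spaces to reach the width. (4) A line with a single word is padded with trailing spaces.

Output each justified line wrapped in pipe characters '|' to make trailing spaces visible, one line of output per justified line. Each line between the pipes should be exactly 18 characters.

Answer: |butterfly      car|
|north one top code|
|system    absolute|
|microwave  network|
|small river red   |

Derivation:
Line 1: ['butterfly', 'car'] (min_width=13, slack=5)
Line 2: ['north', 'one', 'top', 'code'] (min_width=18, slack=0)
Line 3: ['system', 'absolute'] (min_width=15, slack=3)
Line 4: ['microwave', 'network'] (min_width=17, slack=1)
Line 5: ['small', 'river', 'red'] (min_width=15, slack=3)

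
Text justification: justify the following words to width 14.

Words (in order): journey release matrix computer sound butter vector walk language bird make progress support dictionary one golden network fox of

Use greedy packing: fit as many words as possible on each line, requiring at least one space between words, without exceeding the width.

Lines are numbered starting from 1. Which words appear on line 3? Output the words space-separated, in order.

Line 1: ['journey'] (min_width=7, slack=7)
Line 2: ['release', 'matrix'] (min_width=14, slack=0)
Line 3: ['computer', 'sound'] (min_width=14, slack=0)
Line 4: ['butter', 'vector'] (min_width=13, slack=1)
Line 5: ['walk', 'language'] (min_width=13, slack=1)
Line 6: ['bird', 'make'] (min_width=9, slack=5)
Line 7: ['progress'] (min_width=8, slack=6)
Line 8: ['support'] (min_width=7, slack=7)
Line 9: ['dictionary', 'one'] (min_width=14, slack=0)
Line 10: ['golden', 'network'] (min_width=14, slack=0)
Line 11: ['fox', 'of'] (min_width=6, slack=8)

Answer: computer sound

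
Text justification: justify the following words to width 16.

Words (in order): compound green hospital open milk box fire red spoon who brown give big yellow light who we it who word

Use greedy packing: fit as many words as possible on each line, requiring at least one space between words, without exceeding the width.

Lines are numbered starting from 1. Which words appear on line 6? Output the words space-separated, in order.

Line 1: ['compound', 'green'] (min_width=14, slack=2)
Line 2: ['hospital', 'open'] (min_width=13, slack=3)
Line 3: ['milk', 'box', 'fire'] (min_width=13, slack=3)
Line 4: ['red', 'spoon', 'who'] (min_width=13, slack=3)
Line 5: ['brown', 'give', 'big'] (min_width=14, slack=2)
Line 6: ['yellow', 'light', 'who'] (min_width=16, slack=0)
Line 7: ['we', 'it', 'who', 'word'] (min_width=14, slack=2)

Answer: yellow light who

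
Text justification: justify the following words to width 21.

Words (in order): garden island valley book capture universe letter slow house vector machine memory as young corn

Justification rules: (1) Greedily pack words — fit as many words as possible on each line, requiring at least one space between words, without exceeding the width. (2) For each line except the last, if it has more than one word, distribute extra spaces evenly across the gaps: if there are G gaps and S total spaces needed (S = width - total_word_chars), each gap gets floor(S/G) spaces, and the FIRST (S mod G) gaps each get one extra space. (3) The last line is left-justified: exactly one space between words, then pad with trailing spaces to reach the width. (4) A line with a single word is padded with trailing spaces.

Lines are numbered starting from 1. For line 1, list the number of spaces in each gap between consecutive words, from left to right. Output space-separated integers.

Line 1: ['garden', 'island', 'valley'] (min_width=20, slack=1)
Line 2: ['book', 'capture', 'universe'] (min_width=21, slack=0)
Line 3: ['letter', 'slow', 'house'] (min_width=17, slack=4)
Line 4: ['vector', 'machine', 'memory'] (min_width=21, slack=0)
Line 5: ['as', 'young', 'corn'] (min_width=13, slack=8)

Answer: 2 1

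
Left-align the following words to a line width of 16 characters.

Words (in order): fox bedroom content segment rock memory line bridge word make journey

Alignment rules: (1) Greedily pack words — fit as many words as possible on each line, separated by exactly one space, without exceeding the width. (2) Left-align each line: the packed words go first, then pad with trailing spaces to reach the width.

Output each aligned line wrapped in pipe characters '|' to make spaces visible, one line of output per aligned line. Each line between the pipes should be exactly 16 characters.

Line 1: ['fox', 'bedroom'] (min_width=11, slack=5)
Line 2: ['content', 'segment'] (min_width=15, slack=1)
Line 3: ['rock', 'memory', 'line'] (min_width=16, slack=0)
Line 4: ['bridge', 'word', 'make'] (min_width=16, slack=0)
Line 5: ['journey'] (min_width=7, slack=9)

Answer: |fox bedroom     |
|content segment |
|rock memory line|
|bridge word make|
|journey         |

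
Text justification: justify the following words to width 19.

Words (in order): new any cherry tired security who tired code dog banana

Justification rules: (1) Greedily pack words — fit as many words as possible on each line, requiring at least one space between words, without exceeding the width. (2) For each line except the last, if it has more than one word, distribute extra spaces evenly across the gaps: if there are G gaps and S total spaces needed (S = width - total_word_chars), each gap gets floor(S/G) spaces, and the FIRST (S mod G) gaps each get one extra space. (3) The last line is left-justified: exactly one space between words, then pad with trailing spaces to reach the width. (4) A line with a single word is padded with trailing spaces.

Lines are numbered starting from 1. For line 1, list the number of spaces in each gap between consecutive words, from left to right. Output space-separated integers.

Answer: 4 3

Derivation:
Line 1: ['new', 'any', 'cherry'] (min_width=14, slack=5)
Line 2: ['tired', 'security', 'who'] (min_width=18, slack=1)
Line 3: ['tired', 'code', 'dog'] (min_width=14, slack=5)
Line 4: ['banana'] (min_width=6, slack=13)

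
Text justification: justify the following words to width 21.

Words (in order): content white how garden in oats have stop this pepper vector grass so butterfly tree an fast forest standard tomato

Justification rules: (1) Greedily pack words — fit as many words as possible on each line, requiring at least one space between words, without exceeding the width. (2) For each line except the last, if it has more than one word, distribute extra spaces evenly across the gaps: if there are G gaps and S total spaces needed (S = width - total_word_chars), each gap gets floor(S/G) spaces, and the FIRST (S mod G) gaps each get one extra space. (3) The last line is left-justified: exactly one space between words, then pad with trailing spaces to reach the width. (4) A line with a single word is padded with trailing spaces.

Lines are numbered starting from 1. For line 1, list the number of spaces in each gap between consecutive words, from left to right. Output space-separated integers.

Answer: 3 3

Derivation:
Line 1: ['content', 'white', 'how'] (min_width=17, slack=4)
Line 2: ['garden', 'in', 'oats', 'have'] (min_width=19, slack=2)
Line 3: ['stop', 'this', 'pepper'] (min_width=16, slack=5)
Line 4: ['vector', 'grass', 'so'] (min_width=15, slack=6)
Line 5: ['butterfly', 'tree', 'an'] (min_width=17, slack=4)
Line 6: ['fast', 'forest', 'standard'] (min_width=20, slack=1)
Line 7: ['tomato'] (min_width=6, slack=15)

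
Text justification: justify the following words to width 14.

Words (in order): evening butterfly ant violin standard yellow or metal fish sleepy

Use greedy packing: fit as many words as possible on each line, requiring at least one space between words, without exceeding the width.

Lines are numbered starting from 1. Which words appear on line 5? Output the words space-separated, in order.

Answer: yellow or

Derivation:
Line 1: ['evening'] (min_width=7, slack=7)
Line 2: ['butterfly', 'ant'] (min_width=13, slack=1)
Line 3: ['violin'] (min_width=6, slack=8)
Line 4: ['standard'] (min_width=8, slack=6)
Line 5: ['yellow', 'or'] (min_width=9, slack=5)
Line 6: ['metal', 'fish'] (min_width=10, slack=4)
Line 7: ['sleepy'] (min_width=6, slack=8)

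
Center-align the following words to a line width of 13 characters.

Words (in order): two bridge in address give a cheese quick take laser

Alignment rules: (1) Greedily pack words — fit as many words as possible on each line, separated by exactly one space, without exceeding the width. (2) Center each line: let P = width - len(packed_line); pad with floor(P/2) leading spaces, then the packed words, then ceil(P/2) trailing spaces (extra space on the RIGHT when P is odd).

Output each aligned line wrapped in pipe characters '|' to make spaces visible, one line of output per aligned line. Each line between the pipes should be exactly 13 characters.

Answer: |two bridge in|
|address give |
|  a cheese   |
| quick take  |
|    laser    |

Derivation:
Line 1: ['two', 'bridge', 'in'] (min_width=13, slack=0)
Line 2: ['address', 'give'] (min_width=12, slack=1)
Line 3: ['a', 'cheese'] (min_width=8, slack=5)
Line 4: ['quick', 'take'] (min_width=10, slack=3)
Line 5: ['laser'] (min_width=5, slack=8)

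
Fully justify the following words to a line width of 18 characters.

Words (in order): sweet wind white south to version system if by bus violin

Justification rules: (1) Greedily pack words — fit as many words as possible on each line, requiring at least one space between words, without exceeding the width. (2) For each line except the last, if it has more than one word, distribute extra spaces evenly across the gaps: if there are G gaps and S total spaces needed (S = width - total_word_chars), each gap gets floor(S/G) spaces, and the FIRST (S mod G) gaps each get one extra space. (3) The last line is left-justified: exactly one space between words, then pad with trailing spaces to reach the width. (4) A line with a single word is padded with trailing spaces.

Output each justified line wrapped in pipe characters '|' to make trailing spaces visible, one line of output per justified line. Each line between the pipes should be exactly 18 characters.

Answer: |sweet  wind  white|
|south  to  version|
|system  if  by bus|
|violin            |

Derivation:
Line 1: ['sweet', 'wind', 'white'] (min_width=16, slack=2)
Line 2: ['south', 'to', 'version'] (min_width=16, slack=2)
Line 3: ['system', 'if', 'by', 'bus'] (min_width=16, slack=2)
Line 4: ['violin'] (min_width=6, slack=12)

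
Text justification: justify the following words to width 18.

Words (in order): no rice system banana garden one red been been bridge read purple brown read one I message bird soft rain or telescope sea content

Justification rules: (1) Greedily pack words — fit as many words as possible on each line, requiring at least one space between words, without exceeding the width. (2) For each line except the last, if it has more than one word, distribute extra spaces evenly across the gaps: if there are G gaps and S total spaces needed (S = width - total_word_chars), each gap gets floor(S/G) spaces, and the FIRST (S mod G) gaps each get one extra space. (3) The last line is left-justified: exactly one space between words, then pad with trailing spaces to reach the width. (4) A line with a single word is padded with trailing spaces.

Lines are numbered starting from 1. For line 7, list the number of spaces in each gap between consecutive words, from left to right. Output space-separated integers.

Answer: 2 1

Derivation:
Line 1: ['no', 'rice', 'system'] (min_width=14, slack=4)
Line 2: ['banana', 'garden', 'one'] (min_width=17, slack=1)
Line 3: ['red', 'been', 'been'] (min_width=13, slack=5)
Line 4: ['bridge', 'read', 'purple'] (min_width=18, slack=0)
Line 5: ['brown', 'read', 'one', 'I'] (min_width=16, slack=2)
Line 6: ['message', 'bird', 'soft'] (min_width=17, slack=1)
Line 7: ['rain', 'or', 'telescope'] (min_width=17, slack=1)
Line 8: ['sea', 'content'] (min_width=11, slack=7)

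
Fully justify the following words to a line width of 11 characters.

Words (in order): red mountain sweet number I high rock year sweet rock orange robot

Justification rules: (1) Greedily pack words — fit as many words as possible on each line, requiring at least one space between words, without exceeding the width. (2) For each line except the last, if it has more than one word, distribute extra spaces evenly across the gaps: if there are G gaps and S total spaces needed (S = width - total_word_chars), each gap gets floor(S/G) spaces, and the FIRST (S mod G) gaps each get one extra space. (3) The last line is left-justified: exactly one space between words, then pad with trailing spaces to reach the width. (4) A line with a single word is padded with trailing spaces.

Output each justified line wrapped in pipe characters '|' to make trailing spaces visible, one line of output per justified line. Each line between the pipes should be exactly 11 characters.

Line 1: ['red'] (min_width=3, slack=8)
Line 2: ['mountain'] (min_width=8, slack=3)
Line 3: ['sweet'] (min_width=5, slack=6)
Line 4: ['number', 'I'] (min_width=8, slack=3)
Line 5: ['high', 'rock'] (min_width=9, slack=2)
Line 6: ['year', 'sweet'] (min_width=10, slack=1)
Line 7: ['rock', 'orange'] (min_width=11, slack=0)
Line 8: ['robot'] (min_width=5, slack=6)

Answer: |red        |
|mountain   |
|sweet      |
|number    I|
|high   rock|
|year  sweet|
|rock orange|
|robot      |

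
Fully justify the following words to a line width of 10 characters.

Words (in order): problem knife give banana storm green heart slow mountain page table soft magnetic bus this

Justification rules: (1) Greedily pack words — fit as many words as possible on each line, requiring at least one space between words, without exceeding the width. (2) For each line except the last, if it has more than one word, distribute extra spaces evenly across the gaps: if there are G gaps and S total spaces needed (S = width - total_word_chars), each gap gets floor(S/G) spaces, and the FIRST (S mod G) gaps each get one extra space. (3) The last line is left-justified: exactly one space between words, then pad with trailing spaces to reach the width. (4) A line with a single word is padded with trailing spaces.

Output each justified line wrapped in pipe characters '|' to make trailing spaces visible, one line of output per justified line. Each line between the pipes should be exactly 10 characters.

Answer: |problem   |
|knife give|
|banana    |
|storm     |
|green     |
|heart slow|
|mountain  |
|page table|
|soft      |
|magnetic  |
|bus this  |

Derivation:
Line 1: ['problem'] (min_width=7, slack=3)
Line 2: ['knife', 'give'] (min_width=10, slack=0)
Line 3: ['banana'] (min_width=6, slack=4)
Line 4: ['storm'] (min_width=5, slack=5)
Line 5: ['green'] (min_width=5, slack=5)
Line 6: ['heart', 'slow'] (min_width=10, slack=0)
Line 7: ['mountain'] (min_width=8, slack=2)
Line 8: ['page', 'table'] (min_width=10, slack=0)
Line 9: ['soft'] (min_width=4, slack=6)
Line 10: ['magnetic'] (min_width=8, slack=2)
Line 11: ['bus', 'this'] (min_width=8, slack=2)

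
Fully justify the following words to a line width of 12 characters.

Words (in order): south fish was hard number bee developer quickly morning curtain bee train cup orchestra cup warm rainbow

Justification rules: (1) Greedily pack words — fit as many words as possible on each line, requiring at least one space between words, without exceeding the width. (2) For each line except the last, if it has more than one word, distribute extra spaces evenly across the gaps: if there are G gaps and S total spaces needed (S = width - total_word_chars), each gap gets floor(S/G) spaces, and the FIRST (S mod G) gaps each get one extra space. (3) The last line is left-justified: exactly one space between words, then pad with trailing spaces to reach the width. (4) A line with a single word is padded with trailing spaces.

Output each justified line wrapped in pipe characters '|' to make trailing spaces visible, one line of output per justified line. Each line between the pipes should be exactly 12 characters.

Line 1: ['south', 'fish'] (min_width=10, slack=2)
Line 2: ['was', 'hard'] (min_width=8, slack=4)
Line 3: ['number', 'bee'] (min_width=10, slack=2)
Line 4: ['developer'] (min_width=9, slack=3)
Line 5: ['quickly'] (min_width=7, slack=5)
Line 6: ['morning'] (min_width=7, slack=5)
Line 7: ['curtain', 'bee'] (min_width=11, slack=1)
Line 8: ['train', 'cup'] (min_width=9, slack=3)
Line 9: ['orchestra'] (min_width=9, slack=3)
Line 10: ['cup', 'warm'] (min_width=8, slack=4)
Line 11: ['rainbow'] (min_width=7, slack=5)

Answer: |south   fish|
|was     hard|
|number   bee|
|developer   |
|quickly     |
|morning     |
|curtain  bee|
|train    cup|
|orchestra   |
|cup     warm|
|rainbow     |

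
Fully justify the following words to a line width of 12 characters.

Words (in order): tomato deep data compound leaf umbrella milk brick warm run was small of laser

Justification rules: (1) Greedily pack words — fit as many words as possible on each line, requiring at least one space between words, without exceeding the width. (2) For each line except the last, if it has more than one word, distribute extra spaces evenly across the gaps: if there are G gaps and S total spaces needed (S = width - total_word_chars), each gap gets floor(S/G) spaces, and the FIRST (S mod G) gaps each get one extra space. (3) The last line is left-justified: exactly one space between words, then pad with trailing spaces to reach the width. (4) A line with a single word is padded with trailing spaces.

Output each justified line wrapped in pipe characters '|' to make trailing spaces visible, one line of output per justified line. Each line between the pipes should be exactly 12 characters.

Line 1: ['tomato', 'deep'] (min_width=11, slack=1)
Line 2: ['data'] (min_width=4, slack=8)
Line 3: ['compound'] (min_width=8, slack=4)
Line 4: ['leaf'] (min_width=4, slack=8)
Line 5: ['umbrella'] (min_width=8, slack=4)
Line 6: ['milk', 'brick'] (min_width=10, slack=2)
Line 7: ['warm', 'run', 'was'] (min_width=12, slack=0)
Line 8: ['small', 'of'] (min_width=8, slack=4)
Line 9: ['laser'] (min_width=5, slack=7)

Answer: |tomato  deep|
|data        |
|compound    |
|leaf        |
|umbrella    |
|milk   brick|
|warm run was|
|small     of|
|laser       |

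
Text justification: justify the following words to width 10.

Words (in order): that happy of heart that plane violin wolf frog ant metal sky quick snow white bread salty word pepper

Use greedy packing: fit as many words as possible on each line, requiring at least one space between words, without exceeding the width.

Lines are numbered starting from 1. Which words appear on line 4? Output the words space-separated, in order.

Line 1: ['that', 'happy'] (min_width=10, slack=0)
Line 2: ['of', 'heart'] (min_width=8, slack=2)
Line 3: ['that', 'plane'] (min_width=10, slack=0)
Line 4: ['violin'] (min_width=6, slack=4)
Line 5: ['wolf', 'frog'] (min_width=9, slack=1)
Line 6: ['ant', 'metal'] (min_width=9, slack=1)
Line 7: ['sky', 'quick'] (min_width=9, slack=1)
Line 8: ['snow', 'white'] (min_width=10, slack=0)
Line 9: ['bread'] (min_width=5, slack=5)
Line 10: ['salty', 'word'] (min_width=10, slack=0)
Line 11: ['pepper'] (min_width=6, slack=4)

Answer: violin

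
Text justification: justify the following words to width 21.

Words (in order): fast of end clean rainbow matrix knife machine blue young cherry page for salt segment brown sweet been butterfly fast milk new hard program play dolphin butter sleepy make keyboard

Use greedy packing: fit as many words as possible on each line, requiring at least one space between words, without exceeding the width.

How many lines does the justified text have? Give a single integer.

Line 1: ['fast', 'of', 'end', 'clean'] (min_width=17, slack=4)
Line 2: ['rainbow', 'matrix', 'knife'] (min_width=20, slack=1)
Line 3: ['machine', 'blue', 'young'] (min_width=18, slack=3)
Line 4: ['cherry', 'page', 'for', 'salt'] (min_width=20, slack=1)
Line 5: ['segment', 'brown', 'sweet'] (min_width=19, slack=2)
Line 6: ['been', 'butterfly', 'fast'] (min_width=19, slack=2)
Line 7: ['milk', 'new', 'hard', 'program'] (min_width=21, slack=0)
Line 8: ['play', 'dolphin', 'butter'] (min_width=19, slack=2)
Line 9: ['sleepy', 'make', 'keyboard'] (min_width=20, slack=1)
Total lines: 9

Answer: 9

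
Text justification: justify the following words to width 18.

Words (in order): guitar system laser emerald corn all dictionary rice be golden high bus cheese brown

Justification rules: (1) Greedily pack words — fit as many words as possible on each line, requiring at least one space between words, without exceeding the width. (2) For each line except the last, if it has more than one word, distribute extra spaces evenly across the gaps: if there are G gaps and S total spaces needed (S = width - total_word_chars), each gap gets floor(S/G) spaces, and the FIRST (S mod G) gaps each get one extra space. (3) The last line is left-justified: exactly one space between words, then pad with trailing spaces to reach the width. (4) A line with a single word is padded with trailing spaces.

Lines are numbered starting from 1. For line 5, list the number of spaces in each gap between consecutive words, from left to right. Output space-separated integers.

Line 1: ['guitar', 'system'] (min_width=13, slack=5)
Line 2: ['laser', 'emerald', 'corn'] (min_width=18, slack=0)
Line 3: ['all', 'dictionary'] (min_width=14, slack=4)
Line 4: ['rice', 'be', 'golden'] (min_width=14, slack=4)
Line 5: ['high', 'bus', 'cheese'] (min_width=15, slack=3)
Line 6: ['brown'] (min_width=5, slack=13)

Answer: 3 2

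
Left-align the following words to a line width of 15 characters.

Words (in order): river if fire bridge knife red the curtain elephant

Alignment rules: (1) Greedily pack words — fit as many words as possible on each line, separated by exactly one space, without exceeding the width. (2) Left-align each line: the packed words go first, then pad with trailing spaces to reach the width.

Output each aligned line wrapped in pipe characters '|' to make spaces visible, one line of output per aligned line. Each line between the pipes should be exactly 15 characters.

Answer: |river if fire  |
|bridge knife   |
|red the curtain|
|elephant       |

Derivation:
Line 1: ['river', 'if', 'fire'] (min_width=13, slack=2)
Line 2: ['bridge', 'knife'] (min_width=12, slack=3)
Line 3: ['red', 'the', 'curtain'] (min_width=15, slack=0)
Line 4: ['elephant'] (min_width=8, slack=7)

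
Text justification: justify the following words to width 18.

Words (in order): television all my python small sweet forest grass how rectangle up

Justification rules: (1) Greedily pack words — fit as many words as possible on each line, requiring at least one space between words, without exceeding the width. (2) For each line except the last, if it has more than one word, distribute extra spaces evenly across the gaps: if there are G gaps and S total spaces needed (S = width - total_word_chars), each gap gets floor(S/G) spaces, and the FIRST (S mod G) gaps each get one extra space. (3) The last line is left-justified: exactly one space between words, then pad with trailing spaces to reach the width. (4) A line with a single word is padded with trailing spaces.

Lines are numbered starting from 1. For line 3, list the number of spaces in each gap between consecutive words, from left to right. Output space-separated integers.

Answer: 2 2

Derivation:
Line 1: ['television', 'all', 'my'] (min_width=17, slack=1)
Line 2: ['python', 'small', 'sweet'] (min_width=18, slack=0)
Line 3: ['forest', 'grass', 'how'] (min_width=16, slack=2)
Line 4: ['rectangle', 'up'] (min_width=12, slack=6)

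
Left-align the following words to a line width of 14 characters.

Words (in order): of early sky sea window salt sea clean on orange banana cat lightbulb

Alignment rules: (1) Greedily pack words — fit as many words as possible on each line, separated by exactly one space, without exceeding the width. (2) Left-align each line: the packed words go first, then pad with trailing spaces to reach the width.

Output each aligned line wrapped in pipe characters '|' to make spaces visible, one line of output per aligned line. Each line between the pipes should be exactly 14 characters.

Answer: |of early sky  |
|sea window    |
|salt sea clean|
|on orange     |
|banana cat    |
|lightbulb     |

Derivation:
Line 1: ['of', 'early', 'sky'] (min_width=12, slack=2)
Line 2: ['sea', 'window'] (min_width=10, slack=4)
Line 3: ['salt', 'sea', 'clean'] (min_width=14, slack=0)
Line 4: ['on', 'orange'] (min_width=9, slack=5)
Line 5: ['banana', 'cat'] (min_width=10, slack=4)
Line 6: ['lightbulb'] (min_width=9, slack=5)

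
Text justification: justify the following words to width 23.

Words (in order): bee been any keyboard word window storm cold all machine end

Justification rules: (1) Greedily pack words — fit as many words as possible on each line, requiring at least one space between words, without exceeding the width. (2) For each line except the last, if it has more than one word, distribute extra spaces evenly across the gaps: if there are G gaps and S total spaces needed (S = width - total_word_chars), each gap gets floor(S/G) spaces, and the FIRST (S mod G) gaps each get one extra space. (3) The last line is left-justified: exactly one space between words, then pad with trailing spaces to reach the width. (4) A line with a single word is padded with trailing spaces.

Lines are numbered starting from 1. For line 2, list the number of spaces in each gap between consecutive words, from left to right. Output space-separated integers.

Line 1: ['bee', 'been', 'any', 'keyboard'] (min_width=21, slack=2)
Line 2: ['word', 'window', 'storm', 'cold'] (min_width=22, slack=1)
Line 3: ['all', 'machine', 'end'] (min_width=15, slack=8)

Answer: 2 1 1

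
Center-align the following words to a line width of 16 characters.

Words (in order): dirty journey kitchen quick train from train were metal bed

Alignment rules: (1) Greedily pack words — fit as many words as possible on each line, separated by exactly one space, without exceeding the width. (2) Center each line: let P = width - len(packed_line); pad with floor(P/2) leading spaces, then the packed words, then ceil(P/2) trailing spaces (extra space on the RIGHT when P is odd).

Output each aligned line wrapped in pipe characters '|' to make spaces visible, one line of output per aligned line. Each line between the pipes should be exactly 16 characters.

Answer: | dirty journey  |
| kitchen quick  |
|train from train|
| were metal bed |

Derivation:
Line 1: ['dirty', 'journey'] (min_width=13, slack=3)
Line 2: ['kitchen', 'quick'] (min_width=13, slack=3)
Line 3: ['train', 'from', 'train'] (min_width=16, slack=0)
Line 4: ['were', 'metal', 'bed'] (min_width=14, slack=2)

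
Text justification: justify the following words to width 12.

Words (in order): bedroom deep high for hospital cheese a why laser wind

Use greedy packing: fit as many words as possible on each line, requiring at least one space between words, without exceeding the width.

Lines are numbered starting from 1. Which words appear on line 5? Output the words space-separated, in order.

Answer: laser wind

Derivation:
Line 1: ['bedroom', 'deep'] (min_width=12, slack=0)
Line 2: ['high', 'for'] (min_width=8, slack=4)
Line 3: ['hospital'] (min_width=8, slack=4)
Line 4: ['cheese', 'a', 'why'] (min_width=12, slack=0)
Line 5: ['laser', 'wind'] (min_width=10, slack=2)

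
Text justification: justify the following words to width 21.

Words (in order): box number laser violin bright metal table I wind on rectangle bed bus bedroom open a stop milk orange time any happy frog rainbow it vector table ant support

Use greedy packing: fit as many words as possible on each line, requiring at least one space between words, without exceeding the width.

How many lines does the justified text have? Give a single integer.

Line 1: ['box', 'number', 'laser'] (min_width=16, slack=5)
Line 2: ['violin', 'bright', 'metal'] (min_width=19, slack=2)
Line 3: ['table', 'I', 'wind', 'on'] (min_width=15, slack=6)
Line 4: ['rectangle', 'bed', 'bus'] (min_width=17, slack=4)
Line 5: ['bedroom', 'open', 'a', 'stop'] (min_width=19, slack=2)
Line 6: ['milk', 'orange', 'time', 'any'] (min_width=20, slack=1)
Line 7: ['happy', 'frog', 'rainbow', 'it'] (min_width=21, slack=0)
Line 8: ['vector', 'table', 'ant'] (min_width=16, slack=5)
Line 9: ['support'] (min_width=7, slack=14)
Total lines: 9

Answer: 9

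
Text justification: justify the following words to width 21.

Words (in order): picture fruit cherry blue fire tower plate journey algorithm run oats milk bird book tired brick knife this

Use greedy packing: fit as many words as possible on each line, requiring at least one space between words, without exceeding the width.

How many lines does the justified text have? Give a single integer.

Line 1: ['picture', 'fruit', 'cherry'] (min_width=20, slack=1)
Line 2: ['blue', 'fire', 'tower', 'plate'] (min_width=21, slack=0)
Line 3: ['journey', 'algorithm', 'run'] (min_width=21, slack=0)
Line 4: ['oats', 'milk', 'bird', 'book'] (min_width=19, slack=2)
Line 5: ['tired', 'brick', 'knife'] (min_width=17, slack=4)
Line 6: ['this'] (min_width=4, slack=17)
Total lines: 6

Answer: 6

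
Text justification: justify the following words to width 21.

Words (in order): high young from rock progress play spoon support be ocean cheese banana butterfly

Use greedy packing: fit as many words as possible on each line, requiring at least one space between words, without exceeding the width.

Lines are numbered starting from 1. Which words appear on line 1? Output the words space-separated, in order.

Answer: high young from rock

Derivation:
Line 1: ['high', 'young', 'from', 'rock'] (min_width=20, slack=1)
Line 2: ['progress', 'play', 'spoon'] (min_width=19, slack=2)
Line 3: ['support', 'be', 'ocean'] (min_width=16, slack=5)
Line 4: ['cheese', 'banana'] (min_width=13, slack=8)
Line 5: ['butterfly'] (min_width=9, slack=12)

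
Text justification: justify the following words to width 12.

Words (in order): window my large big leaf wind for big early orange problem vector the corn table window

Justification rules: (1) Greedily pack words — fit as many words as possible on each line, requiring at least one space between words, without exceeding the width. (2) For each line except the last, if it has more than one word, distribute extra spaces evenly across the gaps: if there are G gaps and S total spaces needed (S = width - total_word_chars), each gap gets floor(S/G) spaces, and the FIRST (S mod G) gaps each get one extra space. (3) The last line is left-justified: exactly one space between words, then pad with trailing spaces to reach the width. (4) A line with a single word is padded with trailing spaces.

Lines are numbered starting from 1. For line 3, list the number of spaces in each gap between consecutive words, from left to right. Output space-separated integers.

Answer: 4

Derivation:
Line 1: ['window', 'my'] (min_width=9, slack=3)
Line 2: ['large', 'big'] (min_width=9, slack=3)
Line 3: ['leaf', 'wind'] (min_width=9, slack=3)
Line 4: ['for', 'big'] (min_width=7, slack=5)
Line 5: ['early', 'orange'] (min_width=12, slack=0)
Line 6: ['problem'] (min_width=7, slack=5)
Line 7: ['vector', 'the'] (min_width=10, slack=2)
Line 8: ['corn', 'table'] (min_width=10, slack=2)
Line 9: ['window'] (min_width=6, slack=6)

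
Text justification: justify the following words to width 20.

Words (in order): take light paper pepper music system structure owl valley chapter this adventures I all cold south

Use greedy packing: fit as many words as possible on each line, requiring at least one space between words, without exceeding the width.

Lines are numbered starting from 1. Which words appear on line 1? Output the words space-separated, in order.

Line 1: ['take', 'light', 'paper'] (min_width=16, slack=4)
Line 2: ['pepper', 'music', 'system'] (min_width=19, slack=1)
Line 3: ['structure', 'owl', 'valley'] (min_width=20, slack=0)
Line 4: ['chapter', 'this'] (min_width=12, slack=8)
Line 5: ['adventures', 'I', 'all'] (min_width=16, slack=4)
Line 6: ['cold', 'south'] (min_width=10, slack=10)

Answer: take light paper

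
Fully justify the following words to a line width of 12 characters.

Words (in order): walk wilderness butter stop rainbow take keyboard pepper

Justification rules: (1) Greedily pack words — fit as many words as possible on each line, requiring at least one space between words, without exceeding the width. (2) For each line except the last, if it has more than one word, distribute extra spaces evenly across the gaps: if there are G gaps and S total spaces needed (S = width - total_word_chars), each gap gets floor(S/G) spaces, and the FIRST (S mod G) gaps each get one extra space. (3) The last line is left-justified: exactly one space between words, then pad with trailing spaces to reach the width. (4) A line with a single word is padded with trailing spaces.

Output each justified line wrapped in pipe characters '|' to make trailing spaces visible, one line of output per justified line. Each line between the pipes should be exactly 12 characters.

Line 1: ['walk'] (min_width=4, slack=8)
Line 2: ['wilderness'] (min_width=10, slack=2)
Line 3: ['butter', 'stop'] (min_width=11, slack=1)
Line 4: ['rainbow', 'take'] (min_width=12, slack=0)
Line 5: ['keyboard'] (min_width=8, slack=4)
Line 6: ['pepper'] (min_width=6, slack=6)

Answer: |walk        |
|wilderness  |
|butter  stop|
|rainbow take|
|keyboard    |
|pepper      |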